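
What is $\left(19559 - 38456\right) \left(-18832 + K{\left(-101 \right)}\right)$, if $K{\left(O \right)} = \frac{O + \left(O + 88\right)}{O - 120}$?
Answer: $\frac{78644740926}{221} \approx 3.5586 \cdot 10^{8}$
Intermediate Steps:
$K{\left(O \right)} = \frac{88 + 2 O}{-120 + O}$ ($K{\left(O \right)} = \frac{O + \left(88 + O\right)}{-120 + O} = \frac{88 + 2 O}{-120 + O}$)
$\left(19559 - 38456\right) \left(-18832 + K{\left(-101 \right)}\right) = \left(19559 - 38456\right) \left(-18832 + \frac{2 \left(44 - 101\right)}{-120 - 101}\right) = - 18897 \left(-18832 + 2 \frac{1}{-221} \left(-57\right)\right) = - 18897 \left(-18832 + 2 \left(- \frac{1}{221}\right) \left(-57\right)\right) = - 18897 \left(-18832 + \frac{114}{221}\right) = \left(-18897\right) \left(- \frac{4161758}{221}\right) = \frac{78644740926}{221}$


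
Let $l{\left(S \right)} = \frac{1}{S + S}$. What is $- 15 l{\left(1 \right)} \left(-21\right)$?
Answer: $\frac{315}{2} \approx 157.5$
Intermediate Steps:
$l{\left(S \right)} = \frac{1}{2 S}$
$- 15 l{\left(1 \right)} \left(-21\right) = - 15 \frac{1}{2 \cdot 1} \left(-21\right) = - 15 \cdot \frac{1}{2} \cdot 1 \left(-21\right) = \left(-15\right) \frac{1}{2} \left(-21\right) = \left(- \frac{15}{2}\right) \left(-21\right) = \frac{315}{2}$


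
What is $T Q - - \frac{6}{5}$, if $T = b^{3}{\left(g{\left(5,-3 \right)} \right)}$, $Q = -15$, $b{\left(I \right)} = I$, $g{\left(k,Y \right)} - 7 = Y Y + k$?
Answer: $- \frac{694569}{5} \approx -1.3891 \cdot 10^{5}$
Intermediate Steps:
$g{\left(k,Y \right)} = 7 + k + Y^{2}$ ($g{\left(k,Y \right)} = 7 + \left(Y Y + k\right) = 7 + \left(Y^{2} + k\right) = 7 + \left(k + Y^{2}\right) = 7 + k + Y^{2}$)
$T = 9261$ ($T = \left(7 + 5 + \left(-3\right)^{2}\right)^{3} = \left(7 + 5 + 9\right)^{3} = 21^{3} = 9261$)
$T Q - - \frac{6}{5} = 9261 \left(-15\right) - - \frac{6}{5} = -138915 - - \frac{6}{5} = -138915 + \left(\frac{1}{5} + 1\right) = -138915 + \frac{6}{5} = - \frac{694569}{5}$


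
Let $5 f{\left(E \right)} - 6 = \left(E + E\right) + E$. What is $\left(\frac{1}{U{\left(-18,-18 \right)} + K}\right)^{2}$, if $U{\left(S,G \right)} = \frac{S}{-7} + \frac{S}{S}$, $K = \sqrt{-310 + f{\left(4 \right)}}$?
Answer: $\frac{1225}{\left(125 + 14 i \sqrt{1915}\right)^{2}} \approx -0.0028828 - 0.0012275 i$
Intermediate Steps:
$f{\left(E \right)} = \frac{6}{5} + \frac{3 E}{5}$ ($f{\left(E \right)} = \frac{6}{5} + \frac{\left(E + E\right) + E}{5} = \frac{6}{5} + \frac{2 E + E}{5} = \frac{6}{5} + \frac{3 E}{5}$)
$K = \frac{2 i \sqrt{1915}}{5}$ ($K = \sqrt{-310 + \left(\frac{6}{5} + \frac{3}{5} \cdot 4\right)} = \sqrt{-310 + \left(\frac{6}{5} + \frac{12}{5}\right)} = \sqrt{-310 + \frac{18}{5}} = \sqrt{- \frac{1532}{5}} = \frac{2 i \sqrt{1915}}{5} \approx 17.504 i$)
$U{\left(S,G \right)} = 1 - \frac{S}{7}$ ($U{\left(S,G \right)} = S \left(- \frac{1}{7}\right) + 1 = - \frac{S}{7} + 1 = 1 - \frac{S}{7}$)
$\left(\frac{1}{U{\left(-18,-18 \right)} + K}\right)^{2} = \left(\frac{1}{\left(1 - - \frac{18}{7}\right) + \frac{2 i \sqrt{1915}}{5}}\right)^{2} = \left(\frac{1}{\left(1 + \frac{18}{7}\right) + \frac{2 i \sqrt{1915}}{5}}\right)^{2} = \left(\frac{1}{\frac{25}{7} + \frac{2 i \sqrt{1915}}{5}}\right)^{2} = \frac{1}{\left(\frac{25}{7} + \frac{2 i \sqrt{1915}}{5}\right)^{2}}$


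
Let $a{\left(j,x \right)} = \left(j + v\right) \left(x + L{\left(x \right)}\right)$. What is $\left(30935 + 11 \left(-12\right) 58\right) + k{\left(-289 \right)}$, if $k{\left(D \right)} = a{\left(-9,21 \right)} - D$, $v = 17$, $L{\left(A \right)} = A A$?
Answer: $27264$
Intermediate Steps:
$L{\left(A \right)} = A^{2}$
$a{\left(j,x \right)} = \left(17 + j\right) \left(x + x^{2}\right)$ ($a{\left(j,x \right)} = \left(j + 17\right) \left(x + x^{2}\right) = \left(17 + j\right) \left(x + x^{2}\right)$)
$k{\left(D \right)} = 3696 - D$ ($k{\left(D \right)} = 21 \left(17 - 9 + 17 \cdot 21 - 189\right) - D = 21 \left(17 - 9 + 357 - 189\right) - D = 21 \cdot 176 - D = 3696 - D$)
$\left(30935 + 11 \left(-12\right) 58\right) + k{\left(-289 \right)} = \left(30935 + 11 \left(-12\right) 58\right) + \left(3696 - -289\right) = \left(30935 - 7656\right) + \left(3696 + 289\right) = \left(30935 - 7656\right) + 3985 = 23279 + 3985 = 27264$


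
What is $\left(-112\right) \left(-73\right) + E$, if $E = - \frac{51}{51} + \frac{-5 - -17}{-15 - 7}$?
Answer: $\frac{89919}{11} \approx 8174.5$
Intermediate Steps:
$E = - \frac{17}{11}$ ($E = \left(-51\right) \frac{1}{51} + \frac{-5 + 17}{-22} = -1 + 12 \left(- \frac{1}{22}\right) = -1 - \frac{6}{11} = - \frac{17}{11} \approx -1.5455$)
$\left(-112\right) \left(-73\right) + E = \left(-112\right) \left(-73\right) - \frac{17}{11} = 8176 - \frac{17}{11} = \frac{89919}{11}$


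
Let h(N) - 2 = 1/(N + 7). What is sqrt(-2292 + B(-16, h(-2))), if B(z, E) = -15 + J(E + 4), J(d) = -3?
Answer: I*sqrt(2310) ≈ 48.062*I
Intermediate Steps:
h(N) = 2 + 1/(7 + N) (h(N) = 2 + 1/(N + 7) = 2 + 1/(7 + N))
B(z, E) = -18 (B(z, E) = -15 - 3 = -18)
sqrt(-2292 + B(-16, h(-2))) = sqrt(-2292 - 18) = sqrt(-2310) = I*sqrt(2310)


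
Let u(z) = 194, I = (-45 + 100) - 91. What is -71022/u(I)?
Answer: -35511/97 ≈ -366.09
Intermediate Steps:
I = -36 (I = 55 - 91 = -36)
-71022/u(I) = -71022/194 = -71022*1/194 = -35511/97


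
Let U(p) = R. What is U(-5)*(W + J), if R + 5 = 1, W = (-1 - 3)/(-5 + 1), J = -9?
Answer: 32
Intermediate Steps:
W = 1 (W = -4/(-4) = -4*(-1/4) = 1)
R = -4 (R = -5 + 1 = -4)
U(p) = -4
U(-5)*(W + J) = -4*(1 - 9) = -4*(-8) = 32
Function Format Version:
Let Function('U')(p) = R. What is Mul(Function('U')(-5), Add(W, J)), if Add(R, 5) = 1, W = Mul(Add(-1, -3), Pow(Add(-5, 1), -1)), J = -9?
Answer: 32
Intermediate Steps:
W = 1 (W = Mul(-4, Pow(-4, -1)) = Mul(-4, Rational(-1, 4)) = 1)
R = -4 (R = Add(-5, 1) = -4)
Function('U')(p) = -4
Mul(Function('U')(-5), Add(W, J)) = Mul(-4, Add(1, -9)) = Mul(-4, -8) = 32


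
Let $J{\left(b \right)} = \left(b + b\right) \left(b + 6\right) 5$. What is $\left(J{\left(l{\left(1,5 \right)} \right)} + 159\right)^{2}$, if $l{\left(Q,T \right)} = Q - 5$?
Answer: $6241$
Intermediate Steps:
$l{\left(Q,T \right)} = -5 + Q$
$J{\left(b \right)} = 10 b \left(6 + b\right)$ ($J{\left(b \right)} = 2 b \left(6 + b\right) 5 = 10 b \left(6 + b\right)$)
$\left(J{\left(l{\left(1,5 \right)} \right)} + 159\right)^{2} = \left(10 \left(-5 + 1\right) \left(6 + \left(-5 + 1\right)\right) + 159\right)^{2} = \left(10 \left(-4\right) \left(6 - 4\right) + 159\right)^{2} = \left(10 \left(-4\right) 2 + 159\right)^{2} = \left(-80 + 159\right)^{2} = 79^{2} = 6241$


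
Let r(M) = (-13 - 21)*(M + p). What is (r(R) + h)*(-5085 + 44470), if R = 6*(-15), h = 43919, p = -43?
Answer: 1907848785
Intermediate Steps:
R = -90
r(M) = 1462 - 34*M (r(M) = (-13 - 21)*(M - 43) = -34*(-43 + M) = 1462 - 34*M)
(r(R) + h)*(-5085 + 44470) = ((1462 - 34*(-90)) + 43919)*(-5085 + 44470) = ((1462 + 3060) + 43919)*39385 = (4522 + 43919)*39385 = 48441*39385 = 1907848785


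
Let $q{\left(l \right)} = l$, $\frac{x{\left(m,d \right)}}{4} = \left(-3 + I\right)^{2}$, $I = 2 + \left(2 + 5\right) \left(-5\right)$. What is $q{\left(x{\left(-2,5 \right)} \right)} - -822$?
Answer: $6006$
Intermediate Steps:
$I = -33$ ($I = 2 + 7 \left(-5\right) = 2 - 35 = -33$)
$x{\left(m,d \right)} = 5184$ ($x{\left(m,d \right)} = 4 \left(-3 - 33\right)^{2} = 4 \left(-36\right)^{2} = 4 \cdot 1296 = 5184$)
$q{\left(x{\left(-2,5 \right)} \right)} - -822 = 5184 - -822 = 5184 + 822 = 6006$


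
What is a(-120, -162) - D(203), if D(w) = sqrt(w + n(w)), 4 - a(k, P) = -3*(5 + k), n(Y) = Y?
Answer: -341 - sqrt(406) ≈ -361.15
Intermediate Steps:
a(k, P) = 19 + 3*k (a(k, P) = 4 - (-3)*(5 + k) = 4 - (-15 - 3*k) = 4 + (15 + 3*k) = 19 + 3*k)
D(w) = sqrt(2)*sqrt(w) (D(w) = sqrt(w + w) = sqrt(2*w) = sqrt(2)*sqrt(w))
a(-120, -162) - D(203) = (19 + 3*(-120)) - sqrt(2)*sqrt(203) = (19 - 360) - sqrt(406) = -341 - sqrt(406)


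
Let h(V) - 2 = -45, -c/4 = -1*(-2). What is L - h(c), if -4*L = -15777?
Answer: 15949/4 ≈ 3987.3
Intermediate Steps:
c = -8 (c = -(-4)*(-2) = -4*2 = -8)
h(V) = -43 (h(V) = 2 - 45 = -43)
L = 15777/4 (L = -1/4*(-15777) = 15777/4 ≈ 3944.3)
L - h(c) = 15777/4 - 1*(-43) = 15777/4 + 43 = 15949/4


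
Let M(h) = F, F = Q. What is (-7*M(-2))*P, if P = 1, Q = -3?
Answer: 21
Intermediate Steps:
F = -3
M(h) = -3
(-7*M(-2))*P = -7*(-3)*1 = 21*1 = 21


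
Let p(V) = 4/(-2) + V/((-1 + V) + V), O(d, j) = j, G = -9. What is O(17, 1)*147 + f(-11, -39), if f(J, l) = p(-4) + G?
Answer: 1228/9 ≈ 136.44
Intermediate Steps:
p(V) = -2 + V/(-1 + 2*V) (p(V) = 4*(-½) + V/(-1 + 2*V) = -2 + V/(-1 + 2*V))
f(J, l) = -95/9 (f(J, l) = (2 - 3*(-4))/(-1 + 2*(-4)) - 9 = (2 + 12)/(-1 - 8) - 9 = 14/(-9) - 9 = -⅑*14 - 9 = -14/9 - 9 = -95/9)
O(17, 1)*147 + f(-11, -39) = 1*147 - 95/9 = 147 - 95/9 = 1228/9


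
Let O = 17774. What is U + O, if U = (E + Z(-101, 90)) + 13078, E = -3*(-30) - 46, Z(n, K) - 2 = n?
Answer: 30797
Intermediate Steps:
Z(n, K) = 2 + n
E = 44 (E = 90 - 46 = 44)
U = 13023 (U = (44 + (2 - 101)) + 13078 = (44 - 99) + 13078 = -55 + 13078 = 13023)
U + O = 13023 + 17774 = 30797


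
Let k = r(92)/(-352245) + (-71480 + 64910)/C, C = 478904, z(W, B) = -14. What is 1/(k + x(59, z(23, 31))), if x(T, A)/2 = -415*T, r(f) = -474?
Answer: -28115256580/1376804462597459 ≈ -2.0421e-5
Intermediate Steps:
x(T, A) = -830*T (x(T, A) = 2*(-415*T) = -830*T)
k = -347874859/28115256580 (k = -474/(-352245) + (-71480 + 64910)/478904 = -474*(-1/352245) - 6570*1/478904 = 158/117415 - 3285/239452 = -347874859/28115256580 ≈ -0.012373)
1/(k + x(59, z(23, 31))) = 1/(-347874859/28115256580 - 830*59) = 1/(-347874859/28115256580 - 48970) = 1/(-1376804462597459/28115256580) = -28115256580/1376804462597459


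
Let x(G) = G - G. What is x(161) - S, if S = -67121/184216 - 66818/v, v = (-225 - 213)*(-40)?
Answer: 421403269/100858260 ≈ 4.1782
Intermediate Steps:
v = 17520 (v = -438*(-40) = 17520)
x(G) = 0
S = -421403269/100858260 (S = -67121/184216 - 66818/17520 = -67121*1/184216 - 66818*1/17520 = -67121/184216 - 33409/8760 = -421403269/100858260 ≈ -4.1782)
x(161) - S = 0 - 1*(-421403269/100858260) = 0 + 421403269/100858260 = 421403269/100858260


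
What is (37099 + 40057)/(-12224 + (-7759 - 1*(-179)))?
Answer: -19289/4951 ≈ -3.8960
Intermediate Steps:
(37099 + 40057)/(-12224 + (-7759 - 1*(-179))) = 77156/(-12224 + (-7759 + 179)) = 77156/(-12224 - 7580) = 77156/(-19804) = 77156*(-1/19804) = -19289/4951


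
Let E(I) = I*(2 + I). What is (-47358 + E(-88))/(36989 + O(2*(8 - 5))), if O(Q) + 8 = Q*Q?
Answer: -39790/37017 ≈ -1.0749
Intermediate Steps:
O(Q) = -8 + Q**2 (O(Q) = -8 + Q*Q = -8 + Q**2)
(-47358 + E(-88))/(36989 + O(2*(8 - 5))) = (-47358 - 88*(2 - 88))/(36989 + (-8 + (2*(8 - 5))**2)) = (-47358 - 88*(-86))/(36989 + (-8 + (2*3)**2)) = (-47358 + 7568)/(36989 + (-8 + 6**2)) = -39790/(36989 + (-8 + 36)) = -39790/(36989 + 28) = -39790/37017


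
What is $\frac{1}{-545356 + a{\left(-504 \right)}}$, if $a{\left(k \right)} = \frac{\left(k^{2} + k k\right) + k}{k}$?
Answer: $- \frac{1}{546363} \approx -1.8303 \cdot 10^{-6}$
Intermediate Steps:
$a{\left(k \right)} = \frac{k + 2 k^{2}}{k}$ ($a{\left(k \right)} = \frac{\left(k^{2} + k^{2}\right) + k}{k} = \frac{2 k^{2} + k}{k} = \frac{k + 2 k^{2}}{k}$)
$\frac{1}{-545356 + a{\left(-504 \right)}} = \frac{1}{-545356 + \left(1 + 2 \left(-504\right)\right)} = \frac{1}{-545356 + \left(1 - 1008\right)} = \frac{1}{-545356 - 1007} = \frac{1}{-546363} = - \frac{1}{546363}$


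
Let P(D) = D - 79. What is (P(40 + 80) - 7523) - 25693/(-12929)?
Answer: -96709085/12929 ≈ -7480.0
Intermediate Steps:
P(D) = -79 + D
(P(40 + 80) - 7523) - 25693/(-12929) = ((-79 + (40 + 80)) - 7523) - 25693/(-12929) = ((-79 + 120) - 7523) - 25693*(-1/12929) = (41 - 7523) + 25693/12929 = -7482 + 25693/12929 = -96709085/12929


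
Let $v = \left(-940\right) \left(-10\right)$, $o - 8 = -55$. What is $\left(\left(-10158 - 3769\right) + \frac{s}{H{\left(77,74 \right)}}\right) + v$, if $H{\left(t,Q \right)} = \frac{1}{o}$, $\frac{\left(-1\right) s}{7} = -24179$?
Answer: $-7959418$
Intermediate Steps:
$o = -47$ ($o = 8 - 55 = -47$)
$s = 169253$ ($s = \left(-7\right) \left(-24179\right) = 169253$)
$H{\left(t,Q \right)} = - \frac{1}{47}$ ($H{\left(t,Q \right)} = \frac{1}{-47} = - \frac{1}{47}$)
$v = 9400$
$\left(\left(-10158 - 3769\right) + \frac{s}{H{\left(77,74 \right)}}\right) + v = \left(\left(-10158 - 3769\right) + \frac{169253}{- \frac{1}{47}}\right) + 9400 = \left(\left(-10158 - 3769\right) + 169253 \left(-47\right)\right) + 9400 = \left(-13927 - 7954891\right) + 9400 = -7968818 + 9400 = -7959418$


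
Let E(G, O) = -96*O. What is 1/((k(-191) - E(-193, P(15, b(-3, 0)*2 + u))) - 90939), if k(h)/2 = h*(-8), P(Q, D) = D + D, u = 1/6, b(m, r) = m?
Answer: -1/89003 ≈ -1.1236e-5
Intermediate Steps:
u = 1/6 ≈ 0.16667
P(Q, D) = 2*D
k(h) = -16*h (k(h) = 2*(h*(-8)) = 2*(-8*h) = -16*h)
1/((k(-191) - E(-193, P(15, b(-3, 0)*2 + u))) - 90939) = 1/((-16*(-191) - (-96)*2*(-3*2 + 1/6)) - 90939) = 1/((3056 - (-96)*2*(-6 + 1/6)) - 90939) = 1/((3056 - (-96)*2*(-35/6)) - 90939) = 1/((3056 - (-96)*(-35)/3) - 90939) = 1/((3056 - 1*1120) - 90939) = 1/((3056 - 1120) - 90939) = 1/(1936 - 90939) = 1/(-89003) = -1/89003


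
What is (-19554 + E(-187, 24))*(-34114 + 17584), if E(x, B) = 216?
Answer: 319657140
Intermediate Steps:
(-19554 + E(-187, 24))*(-34114 + 17584) = (-19554 + 216)*(-34114 + 17584) = -19338*(-16530) = 319657140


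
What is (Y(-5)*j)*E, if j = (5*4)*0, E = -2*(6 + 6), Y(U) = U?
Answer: 0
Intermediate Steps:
E = -24 (E = -2*12 = -24)
j = 0 (j = 20*0 = 0)
(Y(-5)*j)*E = -5*0*(-24) = 0*(-24) = 0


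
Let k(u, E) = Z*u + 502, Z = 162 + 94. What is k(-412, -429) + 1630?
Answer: -103340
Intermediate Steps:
Z = 256
k(u, E) = 502 + 256*u (k(u, E) = 256*u + 502 = 502 + 256*u)
k(-412, -429) + 1630 = (502 + 256*(-412)) + 1630 = (502 - 105472) + 1630 = -104970 + 1630 = -103340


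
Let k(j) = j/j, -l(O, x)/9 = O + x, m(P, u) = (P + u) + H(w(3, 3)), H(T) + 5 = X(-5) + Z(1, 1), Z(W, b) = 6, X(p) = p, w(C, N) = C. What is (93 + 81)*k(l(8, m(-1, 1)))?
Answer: 174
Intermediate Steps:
H(T) = -4 (H(T) = -5 + (-5 + 6) = -5 + 1 = -4)
m(P, u) = -4 + P + u (m(P, u) = (P + u) - 4 = -4 + P + u)
l(O, x) = -9*O - 9*x (l(O, x) = -9*(O + x) = -9*O - 9*x)
k(j) = 1
(93 + 81)*k(l(8, m(-1, 1))) = (93 + 81)*1 = 174*1 = 174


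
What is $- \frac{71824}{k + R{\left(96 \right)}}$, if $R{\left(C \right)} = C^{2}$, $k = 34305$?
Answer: $- \frac{71824}{43521} \approx -1.6503$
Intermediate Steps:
$- \frac{71824}{k + R{\left(96 \right)}} = - \frac{71824}{34305 + 96^{2}} = - \frac{71824}{34305 + 9216} = - \frac{71824}{43521}$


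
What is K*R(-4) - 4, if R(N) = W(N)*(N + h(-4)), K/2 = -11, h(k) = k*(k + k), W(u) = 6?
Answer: -3700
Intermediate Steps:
h(k) = 2*k**2 (h(k) = k*(2*k) = 2*k**2)
K = -22 (K = 2*(-11) = -22)
R(N) = 192 + 6*N (R(N) = 6*(N + 2*(-4)**2) = 6*(N + 2*16) = 6*(N + 32) = 6*(32 + N) = 192 + 6*N)
K*R(-4) - 4 = -22*(192 + 6*(-4)) - 4 = -22*(192 - 24) - 4 = -22*168 - 4 = -3696 - 4 = -3700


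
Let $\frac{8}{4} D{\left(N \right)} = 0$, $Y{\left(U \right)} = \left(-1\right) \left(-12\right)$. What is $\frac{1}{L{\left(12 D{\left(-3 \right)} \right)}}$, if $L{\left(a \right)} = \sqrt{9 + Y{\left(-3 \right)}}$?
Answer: $\frac{\sqrt{21}}{21} \approx 0.21822$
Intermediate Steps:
$Y{\left(U \right)} = 12$
$D{\left(N \right)} = 0$ ($D{\left(N \right)} = \frac{1}{2} \cdot 0 = 0$)
$L{\left(a \right)} = \sqrt{21}$ ($L{\left(a \right)} = \sqrt{9 + 12} = \sqrt{21}$)
$\frac{1}{L{\left(12 D{\left(-3 \right)} \right)}} = \frac{1}{\sqrt{21}} = \frac{\sqrt{21}}{21}$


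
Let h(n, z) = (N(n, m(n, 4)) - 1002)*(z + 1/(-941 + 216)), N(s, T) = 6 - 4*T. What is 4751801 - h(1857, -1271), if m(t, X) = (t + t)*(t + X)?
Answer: -25473534449987/725 ≈ -3.5136e+10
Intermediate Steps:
m(t, X) = 2*t*(X + t) (m(t, X) = (2*t)*(X + t) = 2*t*(X + t))
h(n, z) = (-996 - 8*n*(4 + n))*(-1/725 + z) (h(n, z) = ((6 - 8*n*(4 + n)) - 1002)*(z + 1/(-941 + 216)) = ((6 - 8*n*(4 + n)) - 1002)*(z + 1/(-725)) = (-996 - 8*n*(4 + n))*(z - 1/725) = (-996 - 8*n*(4 + n))*(-1/725 + z))
4751801 - h(1857, -1271) = 4751801 - (996/725 - 1002*(-1271) - 2*(-1271)*(-3 + 4*1857*(4 + 1857)) + (8/725)*1857*(4 + 1857)) = 4751801 - (996/725 + 1273542 - 2*(-1271)*(-3 + 4*1857*1861) + (8/725)*1857*1861) = 4751801 - (996/725 + 1273542 - 2*(-1271)*(-3 + 13823508) + 27647016/725) = 4751801 - (996/725 + 1273542 - 2*(-1271)*13823505 + 27647016/725) = 4751801 - (996/725 + 1273542 + 35139349710 + 27647016/725) = 4751801 - 1*25476979505712/725 = 4751801 - 25476979505712/725 = -25473534449987/725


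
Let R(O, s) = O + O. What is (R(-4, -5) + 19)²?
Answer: 121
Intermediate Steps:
R(O, s) = 2*O
(R(-4, -5) + 19)² = (2*(-4) + 19)² = (-8 + 19)² = 11² = 121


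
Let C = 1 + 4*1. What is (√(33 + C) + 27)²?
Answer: (27 + √38)² ≈ 1099.9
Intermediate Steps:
C = 5 (C = 1 + 4 = 5)
(√(33 + C) + 27)² = (√(33 + 5) + 27)² = (√38 + 27)² = (27 + √38)²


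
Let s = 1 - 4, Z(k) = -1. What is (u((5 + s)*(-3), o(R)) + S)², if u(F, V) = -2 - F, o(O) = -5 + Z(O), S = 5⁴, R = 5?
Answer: 395641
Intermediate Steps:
s = -3
S = 625
o(O) = -6 (o(O) = -5 - 1 = -6)
(u((5 + s)*(-3), o(R)) + S)² = ((-2 - (5 - 3)*(-3)) + 625)² = ((-2 - 2*(-3)) + 625)² = ((-2 - 1*(-6)) + 625)² = ((-2 + 6) + 625)² = (4 + 625)² = 629² = 395641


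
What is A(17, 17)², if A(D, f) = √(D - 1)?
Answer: 16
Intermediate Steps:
A(D, f) = √(-1 + D)
A(17, 17)² = (√(-1 + 17))² = (√16)² = 4² = 16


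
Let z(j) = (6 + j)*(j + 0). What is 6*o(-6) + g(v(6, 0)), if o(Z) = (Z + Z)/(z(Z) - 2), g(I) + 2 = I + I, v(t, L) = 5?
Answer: 44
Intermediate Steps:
z(j) = j*(6 + j) (z(j) = (6 + j)*j = j*(6 + j))
g(I) = -2 + 2*I (g(I) = -2 + (I + I) = -2 + 2*I)
o(Z) = 2*Z/(-2 + Z*(6 + Z)) (o(Z) = (Z + Z)/(Z*(6 + Z) - 2) = (2*Z)/(-2 + Z*(6 + Z)) = 2*Z/(-2 + Z*(6 + Z)))
6*o(-6) + g(v(6, 0)) = 6*(2*(-6)/(-2 - 6*(6 - 6))) + (-2 + 2*5) = 6*(2*(-6)/(-2 - 6*0)) + (-2 + 10) = 6*(2*(-6)/(-2 + 0)) + 8 = 6*(2*(-6)/(-2)) + 8 = 6*(2*(-6)*(-½)) + 8 = 6*6 + 8 = 36 + 8 = 44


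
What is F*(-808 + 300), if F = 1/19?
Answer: -508/19 ≈ -26.737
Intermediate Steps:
F = 1/19 ≈ 0.052632
F*(-808 + 300) = (-808 + 300)/19 = (1/19)*(-508) = -508/19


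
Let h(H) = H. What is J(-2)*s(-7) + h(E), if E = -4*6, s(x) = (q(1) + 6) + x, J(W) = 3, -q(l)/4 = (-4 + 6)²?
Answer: -75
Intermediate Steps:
q(l) = -16 (q(l) = -4*(-4 + 6)² = -4*2² = -4*4 = -16)
s(x) = -10 + x (s(x) = (-16 + 6) + x = -10 + x)
E = -24
J(-2)*s(-7) + h(E) = 3*(-10 - 7) - 24 = 3*(-17) - 24 = -51 - 24 = -75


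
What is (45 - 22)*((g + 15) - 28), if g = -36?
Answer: -1127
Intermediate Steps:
(45 - 22)*((g + 15) - 28) = (45 - 22)*((-36 + 15) - 28) = 23*(-21 - 28) = 23*(-49) = -1127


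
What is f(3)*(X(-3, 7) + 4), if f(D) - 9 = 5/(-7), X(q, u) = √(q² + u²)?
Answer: 232/7 + 58*√58/7 ≈ 96.245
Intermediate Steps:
f(D) = 58/7 (f(D) = 9 + 5/(-7) = 9 + 5*(-⅐) = 9 - 5/7 = 58/7)
f(3)*(X(-3, 7) + 4) = 58*(√((-3)² + 7²) + 4)/7 = 58*(√(9 + 49) + 4)/7 = 58*(√58 + 4)/7 = 58*(4 + √58)/7 = 232/7 + 58*√58/7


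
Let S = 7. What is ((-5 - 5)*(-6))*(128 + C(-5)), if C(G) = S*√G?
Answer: 7680 + 420*I*√5 ≈ 7680.0 + 939.15*I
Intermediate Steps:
C(G) = 7*√G
((-5 - 5)*(-6))*(128 + C(-5)) = ((-5 - 5)*(-6))*(128 + 7*√(-5)) = (-10*(-6))*(128 + 7*(I*√5)) = 60*(128 + 7*I*√5) = 7680 + 420*I*√5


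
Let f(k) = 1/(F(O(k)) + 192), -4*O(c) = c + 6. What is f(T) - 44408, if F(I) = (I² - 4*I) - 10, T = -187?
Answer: -1455561000/32777 ≈ -44408.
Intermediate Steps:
O(c) = -3/2 - c/4 (O(c) = -(c + 6)/4 = -(6 + c)/4 = -3/2 - c/4)
F(I) = -10 + I² - 4*I
f(k) = 1/(188 + k + (-3/2 - k/4)²) (f(k) = 1/((-10 + (-3/2 - k/4)² - 4*(-3/2 - k/4)) + 192) = 1/((-10 + (-3/2 - k/4)² + (6 + k)) + 192) = 1/((-4 + k + (-3/2 - k/4)²) + 192) = 1/(188 + k + (-3/2 - k/4)²))
f(T) - 44408 = 16/(3044 + (-187)² + 28*(-187)) - 44408 = 16/(3044 + 34969 - 5236) - 44408 = 16/32777 - 44408 = -1455561000/32777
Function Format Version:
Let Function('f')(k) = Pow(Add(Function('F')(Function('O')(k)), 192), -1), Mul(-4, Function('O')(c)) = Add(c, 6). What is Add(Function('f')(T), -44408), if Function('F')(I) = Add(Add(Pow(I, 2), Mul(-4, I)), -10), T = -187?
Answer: Rational(-1455561000, 32777) ≈ -44408.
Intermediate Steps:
Function('O')(c) = Add(Rational(-3, 2), Mul(Rational(-1, 4), c)) (Function('O')(c) = Mul(Rational(-1, 4), Add(c, 6)) = Mul(Rational(-1, 4), Add(6, c)) = Add(Rational(-3, 2), Mul(Rational(-1, 4), c)))
Function('F')(I) = Add(-10, Pow(I, 2), Mul(-4, I))
Function('f')(k) = Pow(Add(188, k, Pow(Add(Rational(-3, 2), Mul(Rational(-1, 4), k)), 2)), -1) (Function('f')(k) = Pow(Add(Add(-10, Pow(Add(Rational(-3, 2), Mul(Rational(-1, 4), k)), 2), Mul(-4, Add(Rational(-3, 2), Mul(Rational(-1, 4), k)))), 192), -1) = Pow(Add(Add(-10, Pow(Add(Rational(-3, 2), Mul(Rational(-1, 4), k)), 2), Add(6, k)), 192), -1) = Pow(Add(Add(-4, k, Pow(Add(Rational(-3, 2), Mul(Rational(-1, 4), k)), 2)), 192), -1) = Pow(Add(188, k, Pow(Add(Rational(-3, 2), Mul(Rational(-1, 4), k)), 2)), -1))
Add(Function('f')(T), -44408) = Add(Mul(16, Pow(Add(3044, Pow(-187, 2), Mul(28, -187)), -1)), -44408) = Add(Mul(16, Pow(Add(3044, 34969, -5236), -1)), -44408) = Add(Mul(16, Pow(32777, -1)), -44408) = Add(Mul(16, Rational(1, 32777)), -44408) = Add(Rational(16, 32777), -44408) = Rational(-1455561000, 32777)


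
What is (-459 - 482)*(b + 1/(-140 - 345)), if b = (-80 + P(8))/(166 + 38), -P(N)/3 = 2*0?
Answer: 9175691/24735 ≈ 370.96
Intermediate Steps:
P(N) = 0 (P(N) = -6*0 = -3*0 = 0)
b = -20/51 (b = (-80 + 0)/(166 + 38) = -80/204 = -80*1/204 = -20/51 ≈ -0.39216)
(-459 - 482)*(b + 1/(-140 - 345)) = (-459 - 482)*(-20/51 + 1/(-140 - 345)) = -941*(-20/51 + 1/(-485)) = -941*(-20/51 - 1/485) = -941*(-9751/24735) = 9175691/24735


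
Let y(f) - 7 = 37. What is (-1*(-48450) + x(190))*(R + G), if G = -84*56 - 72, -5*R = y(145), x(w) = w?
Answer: -232732672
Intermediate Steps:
y(f) = 44 (y(f) = 7 + 37 = 44)
R = -44/5 (R = -⅕*44 = -44/5 ≈ -8.8000)
G = -4776 (G = -4704 - 72 = -4776)
(-1*(-48450) + x(190))*(R + G) = (-1*(-48450) + 190)*(-44/5 - 4776) = (48450 + 190)*(-23924/5) = 48640*(-23924/5) = -232732672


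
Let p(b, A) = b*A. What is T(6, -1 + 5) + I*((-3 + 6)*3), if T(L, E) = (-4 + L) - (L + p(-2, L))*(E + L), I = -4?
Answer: 26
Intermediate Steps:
p(b, A) = A*b
T(L, E) = -4 + L + L*(E + L) (T(L, E) = (-4 + L) - (L + L*(-2))*(E + L) = (-4 + L) - (L - 2*L)*(E + L) = (-4 + L) - (-L)*(E + L) = (-4 + L) - (-1)*L*(E + L) = (-4 + L) + L*(E + L) = -4 + L + L*(E + L))
T(6, -1 + 5) + I*((-3 + 6)*3) = (-4 + 6 + 6² + (-1 + 5)*6) - 4*(-3 + 6)*3 = (-4 + 6 + 36 + 4*6) - 12*3 = (-4 + 6 + 36 + 24) - 4*9 = 62 - 36 = 26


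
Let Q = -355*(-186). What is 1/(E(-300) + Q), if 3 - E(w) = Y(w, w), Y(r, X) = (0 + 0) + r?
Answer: 1/66333 ≈ 1.5075e-5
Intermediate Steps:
Q = 66030
Y(r, X) = r (Y(r, X) = 0 + r = r)
E(w) = 3 - w
1/(E(-300) + Q) = 1/((3 - 1*(-300)) + 66030) = 1/((3 + 300) + 66030) = 1/(303 + 66030) = 1/66333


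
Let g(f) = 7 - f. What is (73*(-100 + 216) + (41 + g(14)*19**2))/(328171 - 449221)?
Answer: -997/20175 ≈ -0.049418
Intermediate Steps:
(73*(-100 + 216) + (41 + g(14)*19**2))/(328171 - 449221) = (73*(-100 + 216) + (41 + (7 - 1*14)*19**2))/(328171 - 449221) = (73*116 + (41 + (7 - 14)*361))/(-121050) = (8468 + (41 - 7*361))*(-1/121050) = (8468 + (41 - 2527))*(-1/121050) = (8468 - 2486)*(-1/121050) = 5982*(-1/121050) = -997/20175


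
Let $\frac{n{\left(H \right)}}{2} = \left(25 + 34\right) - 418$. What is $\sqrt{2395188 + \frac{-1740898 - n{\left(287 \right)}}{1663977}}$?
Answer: $\frac{8 \sqrt{11513611529210567}}{554659} \approx 1547.6$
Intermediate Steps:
$n{\left(H \right)} = -718$ ($n{\left(H \right)} = 2 \left(\left(25 + 34\right) - 418\right) = 2 \left(59 - 418\right) = 2 \left(-359\right) = -718$)
$\sqrt{2395188 + \frac{-1740898 - n{\left(287 \right)}}{1663977}} = \sqrt{2395188 + \frac{-1740898 - -718}{1663977}} = \sqrt{2395188 + \left(-1740898 + 718\right) \frac{1}{1663977}} = \sqrt{2395188 - \frac{580060}{554659}} = \sqrt{\frac{1328512000832}{554659}} = \frac{8 \sqrt{11513611529210567}}{554659}$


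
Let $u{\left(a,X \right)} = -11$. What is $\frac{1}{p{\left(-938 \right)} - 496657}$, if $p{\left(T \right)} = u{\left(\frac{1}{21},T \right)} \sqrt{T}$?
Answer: $\frac{i}{- 496657 i + 11 \sqrt{938}} \approx -2.0135 \cdot 10^{-6} + 1.3658 \cdot 10^{-9} i$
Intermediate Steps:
$p{\left(T \right)} = - 11 \sqrt{T}$
$\frac{1}{p{\left(-938 \right)} - 496657} = \frac{1}{- 11 \sqrt{-938} - 496657} = \frac{1}{- 11 i \sqrt{938} - 496657} = \frac{1}{-496657 - 11 i \sqrt{938}}$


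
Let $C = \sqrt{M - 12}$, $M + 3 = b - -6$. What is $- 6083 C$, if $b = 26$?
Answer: $- 6083 \sqrt{17} \approx -25081.0$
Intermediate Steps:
$M = 29$ ($M = -3 + \left(26 - -6\right) = -3 + \left(26 + 6\right) = -3 + 32 = 29$)
$C = \sqrt{17}$ ($C = \sqrt{29 - 12} = \sqrt{17} \approx 4.1231$)
$- 6083 C = - 6083 \sqrt{17}$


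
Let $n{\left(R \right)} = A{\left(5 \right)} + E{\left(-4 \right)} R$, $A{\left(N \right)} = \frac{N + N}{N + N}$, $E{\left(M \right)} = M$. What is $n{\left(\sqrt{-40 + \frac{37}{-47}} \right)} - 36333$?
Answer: $-36332 - \frac{12 i \sqrt{10011}}{47} \approx -36332.0 - 25.546 i$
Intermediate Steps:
$A{\left(N \right)} = 1$ ($A{\left(N \right)} = \frac{2 N}{2 N} = 2 N \frac{1}{2 N} = 1$)
$n{\left(R \right)} = 1 - 4 R$
$n{\left(\sqrt{-40 + \frac{37}{-47}} \right)} - 36333 = \left(1 - 4 \sqrt{-40 + \frac{37}{-47}}\right) - 36333 = \left(1 - 4 \sqrt{-40 + 37 \left(- \frac{1}{47}\right)}\right) - 36333 = \left(1 - 4 \sqrt{-40 - \frac{37}{47}}\right) - 36333 = \left(1 - 4 \sqrt{- \frac{1917}{47}}\right) - 36333 = \left(1 - 4 \frac{3 i \sqrt{10011}}{47}\right) - 36333 = \left(1 - \frac{12 i \sqrt{10011}}{47}\right) - 36333 = -36332 - \frac{12 i \sqrt{10011}}{47}$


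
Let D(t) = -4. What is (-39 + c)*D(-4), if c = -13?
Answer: 208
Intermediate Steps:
(-39 + c)*D(-4) = (-39 - 13)*(-4) = -52*(-4) = 208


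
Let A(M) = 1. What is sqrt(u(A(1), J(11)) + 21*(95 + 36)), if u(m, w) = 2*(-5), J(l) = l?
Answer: sqrt(2741) ≈ 52.355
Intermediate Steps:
u(m, w) = -10
sqrt(u(A(1), J(11)) + 21*(95 + 36)) = sqrt(-10 + 21*(95 + 36)) = sqrt(-10 + 21*131) = sqrt(-10 + 2751) = sqrt(2741)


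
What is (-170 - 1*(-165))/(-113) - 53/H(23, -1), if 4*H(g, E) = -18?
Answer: 12023/1017 ≈ 11.822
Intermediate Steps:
H(g, E) = -9/2 (H(g, E) = (1/4)*(-18) = -9/2)
(-170 - 1*(-165))/(-113) - 53/H(23, -1) = (-170 - 1*(-165))/(-113) - 53/(-9/2) = (-170 + 165)*(-1/113) - 53*(-2/9) = -5*(-1/113) + 106/9 = 5/113 + 106/9 = 12023/1017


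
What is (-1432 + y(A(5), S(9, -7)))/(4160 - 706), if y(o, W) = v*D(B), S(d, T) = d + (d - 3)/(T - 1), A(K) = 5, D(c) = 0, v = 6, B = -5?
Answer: -716/1727 ≈ -0.41459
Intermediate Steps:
S(d, T) = d + (-3 + d)/(-1 + T)
y(o, W) = 0 (y(o, W) = 6*0 = 0)
(-1432 + y(A(5), S(9, -7)))/(4160 - 706) = (-1432 + 0)/(4160 - 706) = -1432/3454 = -1432*1/3454 = -716/1727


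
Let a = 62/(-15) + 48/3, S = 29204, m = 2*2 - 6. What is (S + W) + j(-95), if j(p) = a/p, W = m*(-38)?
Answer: 41723822/1425 ≈ 29280.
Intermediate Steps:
m = -2 (m = 4 - 6 = -2)
a = 178/15 (a = 62*(-1/15) + 48*(⅓) = -62/15 + 16 = 178/15 ≈ 11.867)
W = 76 (W = -2*(-38) = 76)
j(p) = 178/(15*p)
(S + W) + j(-95) = (29204 + 76) + (178/15)/(-95) = 29280 + (178/15)*(-1/95) = 29280 - 178/1425 = 41723822/1425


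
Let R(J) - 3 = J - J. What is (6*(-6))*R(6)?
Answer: -108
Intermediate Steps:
R(J) = 3 (R(J) = 3 + (J - J) = 3 + 0 = 3)
(6*(-6))*R(6) = (6*(-6))*3 = -36*3 = -108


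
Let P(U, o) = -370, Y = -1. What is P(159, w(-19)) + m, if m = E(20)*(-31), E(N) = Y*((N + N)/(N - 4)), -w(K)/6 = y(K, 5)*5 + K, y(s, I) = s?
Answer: -585/2 ≈ -292.50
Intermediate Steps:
w(K) = -36*K (w(K) = -6*(K*5 + K) = -6*(5*K + K) = -36*K)
E(N) = -2*N/(-4 + N) (E(N) = -(N + N)/(N - 4) = -2*N/(-4 + N))
m = 155/2 (m = -2*20/(-4 + 20)*(-31) = -2*20/16*(-31) = -2*20*1/16*(-31) = -5/2*(-31) = 155/2 ≈ 77.500)
P(159, w(-19)) + m = -370 + 155/2 = -585/2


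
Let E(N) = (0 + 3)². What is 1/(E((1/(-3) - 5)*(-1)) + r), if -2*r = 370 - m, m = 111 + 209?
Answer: -1/16 ≈ -0.062500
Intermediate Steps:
m = 320
E(N) = 9 (E(N) = 3² = 9)
r = -25 (r = -(370 - 1*320)/2 = -(370 - 320)/2 = -½*50 = -25)
1/(E((1/(-3) - 5)*(-1)) + r) = 1/(9 - 25) = 1/(-16) = -1/16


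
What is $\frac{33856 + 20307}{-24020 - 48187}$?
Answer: $- \frac{54163}{72207} \approx -0.75011$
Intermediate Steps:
$\frac{33856 + 20307}{-24020 - 48187} = \frac{54163}{-72207} = 54163 \left(- \frac{1}{72207}\right) = - \frac{54163}{72207}$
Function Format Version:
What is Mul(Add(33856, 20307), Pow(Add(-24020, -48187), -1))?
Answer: Rational(-54163, 72207) ≈ -0.75011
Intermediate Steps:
Mul(Add(33856, 20307), Pow(Add(-24020, -48187), -1)) = Mul(54163, Pow(-72207, -1)) = Mul(54163, Rational(-1, 72207)) = Rational(-54163, 72207)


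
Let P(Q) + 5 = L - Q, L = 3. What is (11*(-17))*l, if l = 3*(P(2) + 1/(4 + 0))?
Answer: 8415/4 ≈ 2103.8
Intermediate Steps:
P(Q) = -2 - Q (P(Q) = -5 + (3 - Q) = -2 - Q)
l = -45/4 (l = 3*((-2 - 1*2) + 1/(4 + 0)) = 3*((-2 - 2) + 1/4) = 3*(-4 + ¼) = 3*(-15/4) = -45/4 ≈ -11.250)
(11*(-17))*l = (11*(-17))*(-45/4) = -187*(-45/4) = 8415/4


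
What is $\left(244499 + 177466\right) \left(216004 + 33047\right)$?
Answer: $105090805215$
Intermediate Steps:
$\left(244499 + 177466\right) \left(216004 + 33047\right) = 421965 \cdot 249051 = 105090805215$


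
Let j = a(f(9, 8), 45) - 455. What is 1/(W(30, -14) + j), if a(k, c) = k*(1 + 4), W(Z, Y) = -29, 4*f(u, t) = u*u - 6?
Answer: -4/1561 ≈ -0.0025625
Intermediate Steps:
f(u, t) = -3/2 + u**2/4 (f(u, t) = (u*u - 6)/4 = (u**2 - 6)/4 = (-6 + u**2)/4 = -3/2 + u**2/4)
a(k, c) = 5*k (a(k, c) = k*5 = 5*k)
j = -1445/4 (j = 5*(-3/2 + (1/4)*9**2) - 455 = 5*(-3/2 + (1/4)*81) - 455 = 5*(-3/2 + 81/4) - 455 = 5*(75/4) - 455 = 375/4 - 455 = -1445/4 ≈ -361.25)
1/(W(30, -14) + j) = 1/(-29 - 1445/4) = 1/(-1561/4) = -4/1561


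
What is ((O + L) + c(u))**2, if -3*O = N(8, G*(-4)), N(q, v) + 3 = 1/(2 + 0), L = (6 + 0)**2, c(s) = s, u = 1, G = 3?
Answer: 51529/36 ≈ 1431.4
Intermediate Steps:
L = 36 (L = 6**2 = 36)
N(q, v) = -5/2 (N(q, v) = -3 + 1/(2 + 0) = -3 + 1/2 = -5/2)
O = 5/6 (O = -1/3*(-5/2) = 5/6 ≈ 0.83333)
((O + L) + c(u))**2 = ((5/6 + 36) + 1)**2 = (221/6 + 1)**2 = (227/6)**2 = 51529/36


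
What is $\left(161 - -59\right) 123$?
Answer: $27060$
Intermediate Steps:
$\left(161 - -59\right) 123 = \left(161 + 59\right) 123 = 220 \cdot 123 = 27060$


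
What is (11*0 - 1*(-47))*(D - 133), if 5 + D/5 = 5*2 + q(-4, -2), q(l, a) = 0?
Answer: -5076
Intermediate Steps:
D = 25 (D = -25 + 5*(5*2 + 0) = -25 + 5*(10 + 0) = -25 + 5*10 = -25 + 50 = 25)
(11*0 - 1*(-47))*(D - 133) = (11*0 - 1*(-47))*(25 - 133) = (0 + 47)*(-108) = 47*(-108) = -5076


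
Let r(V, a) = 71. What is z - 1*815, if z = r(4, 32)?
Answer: -744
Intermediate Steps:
z = 71
z - 1*815 = 71 - 1*815 = 71 - 815 = -744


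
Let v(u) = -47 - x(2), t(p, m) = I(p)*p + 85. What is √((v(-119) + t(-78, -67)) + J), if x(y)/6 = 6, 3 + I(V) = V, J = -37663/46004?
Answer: √3343428303117/23002 ≈ 79.493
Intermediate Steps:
J = -37663/46004 (J = -37663*1/46004 = -37663/46004 ≈ -0.81869)
I(V) = -3 + V
t(p, m) = 85 + p*(-3 + p) (t(p, m) = (-3 + p)*p + 85 = p*(-3 + p) + 85 = 85 + p*(-3 + p))
x(y) = 36 (x(y) = 6*6 = 36)
v(u) = -83 (v(u) = -47 - 1*36 = -47 - 36 = -83)
√((v(-119) + t(-78, -67)) + J) = √((-83 + (85 - 78*(-3 - 78))) - 37663/46004) = √((-83 + (85 - 78*(-81))) - 37663/46004) = √((-83 + (85 + 6318)) - 37663/46004) = √((-83 + 6403) - 37663/46004) = √(6320 - 37663/46004) = √(290707617/46004) = √3343428303117/23002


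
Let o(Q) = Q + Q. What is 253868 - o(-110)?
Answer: 254088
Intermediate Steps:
o(Q) = 2*Q
253868 - o(-110) = 253868 - 2*(-110) = 253868 - 1*(-220) = 253868 + 220 = 254088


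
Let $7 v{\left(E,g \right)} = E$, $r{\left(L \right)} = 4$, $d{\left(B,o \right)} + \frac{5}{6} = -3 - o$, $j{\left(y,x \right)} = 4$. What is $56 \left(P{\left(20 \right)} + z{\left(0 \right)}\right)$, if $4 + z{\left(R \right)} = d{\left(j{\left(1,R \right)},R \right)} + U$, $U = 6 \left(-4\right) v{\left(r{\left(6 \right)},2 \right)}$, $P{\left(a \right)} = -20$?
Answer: $- \frac{6980}{3} \approx -2326.7$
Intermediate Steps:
$d{\left(B,o \right)} = - \frac{23}{6} - o$ ($d{\left(B,o \right)} = - \frac{5}{6} - \left(3 + o\right) = - \frac{23}{6} - o$)
$v{\left(E,g \right)} = \frac{E}{7}$
$U = - \frac{96}{7}$ ($U = 6 \left(-4\right) \frac{1}{7} \cdot 4 = \left(-24\right) \frac{4}{7} = - \frac{96}{7} \approx -13.714$)
$z{\left(R \right)} = - \frac{905}{42} - R$ ($z{\left(R \right)} = -4 - \left(\frac{737}{42} + R\right) = - \frac{905}{42} - R$)
$56 \left(P{\left(20 \right)} + z{\left(0 \right)}\right) = 56 \left(-20 - \frac{905}{42}\right) = 56 \left(- \frac{1745}{42}\right) = - \frac{6980}{3}$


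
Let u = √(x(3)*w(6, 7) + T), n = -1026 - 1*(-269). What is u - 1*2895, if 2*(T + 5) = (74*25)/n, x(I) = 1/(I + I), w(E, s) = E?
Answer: -2895 + I*√2992421/757 ≈ -2895.0 + 2.2852*I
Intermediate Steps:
n = -757 (n = -1026 + 269 = -757)
x(I) = 1/(2*I)
T = -4710/757 (T = -5 + ((74*25)/(-757))/2 = -5 + (1850*(-1/757))/2 = -5 + (½)*(-1850/757) = -5 - 925/757 = -4710/757 ≈ -6.2219)
u = I*√2992421/757 (u = √(((½)/3)*6 - 4710/757) = √(((½)*(⅓))*6 - 4710/757) = √((⅙)*6 - 4710/757) = √(1 - 4710/757) = √(-3953/757) = I*√2992421/757 ≈ 2.2852*I)
u - 1*2895 = I*√2992421/757 - 1*2895 = I*√2992421/757 - 2895 = -2895 + I*√2992421/757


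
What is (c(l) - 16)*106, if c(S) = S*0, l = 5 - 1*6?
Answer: -1696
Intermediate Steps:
l = -1 (l = 5 - 6 = -1)
c(S) = 0
(c(l) - 16)*106 = (0 - 16)*106 = -16*106 = -1696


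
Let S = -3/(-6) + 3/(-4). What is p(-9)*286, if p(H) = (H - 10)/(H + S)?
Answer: 21736/37 ≈ 587.46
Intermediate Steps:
S = -1/4 (S = -3*(-1/6) + 3*(-1/4) = 1/2 - 3/4 = -1/4 ≈ -0.25000)
p(H) = (-10 + H)/(-1/4 + H) (p(H) = (H - 10)/(H - 1/4) = (-10 + H)/(-1/4 + H))
p(-9)*286 = (4*(-10 - 9)/(-1 + 4*(-9)))*286 = (4*(-19)/(-1 - 36))*286 = (4*(-19)/(-37))*286 = (4*(-1/37)*(-19))*286 = (76/37)*286 = 21736/37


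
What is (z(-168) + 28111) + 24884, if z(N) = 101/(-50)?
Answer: 2649649/50 ≈ 52993.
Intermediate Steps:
z(N) = -101/50 (z(N) = 101*(-1/50) = -101/50)
(z(-168) + 28111) + 24884 = (-101/50 + 28111) + 24884 = 1405449/50 + 24884 = 2649649/50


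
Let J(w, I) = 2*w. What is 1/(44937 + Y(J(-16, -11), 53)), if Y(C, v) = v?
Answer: 1/44990 ≈ 2.2227e-5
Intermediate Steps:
1/(44937 + Y(J(-16, -11), 53)) = 1/(44937 + 53) = 1/44990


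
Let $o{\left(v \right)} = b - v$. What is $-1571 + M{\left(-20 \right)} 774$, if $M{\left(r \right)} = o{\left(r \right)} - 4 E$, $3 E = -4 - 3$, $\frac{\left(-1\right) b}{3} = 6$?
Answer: $7201$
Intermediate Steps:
$b = -18$ ($b = \left(-3\right) 6 = -18$)
$E = - \frac{7}{3}$ ($E = \frac{-4 - 3}{3} = \frac{1}{3} \left(-7\right) = - \frac{7}{3} \approx -2.3333$)
$o{\left(v \right)} = -18 - v$
$M{\left(r \right)} = - \frac{26}{3} - r$ ($M{\left(r \right)} = \left(-18 - r\right) - - \frac{28}{3} = \left(-18 - r\right) + \frac{28}{3} = - \frac{26}{3} - r$)
$-1571 + M{\left(-20 \right)} 774 = -1571 + \left(- \frac{26}{3} - -20\right) 774 = -1571 + \left(- \frac{26}{3} + 20\right) 774 = -1571 + \frac{34}{3} \cdot 774 = -1571 + 8772 = 7201$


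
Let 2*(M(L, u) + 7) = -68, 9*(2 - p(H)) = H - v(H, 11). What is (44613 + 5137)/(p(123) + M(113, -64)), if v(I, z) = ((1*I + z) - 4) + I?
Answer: -447750/221 ≈ -2026.0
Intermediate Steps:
v(I, z) = -4 + z + 2*I (v(I, z) = ((I + z) - 4) + I = (-4 + I + z) + I = -4 + z + 2*I)
p(H) = 25/9 + H/9 (p(H) = 2 - (H - (-4 + 11 + 2*H))/9 = 2 - (H - (7 + 2*H))/9 = 2 - (H + (-7 - 2*H))/9 = 2 - (-7 - H)/9 = 2 + (7/9 + H/9) = 25/9 + H/9)
M(L, u) = -41 (M(L, u) = -7 + (½)*(-68) = -7 - 34 = -41)
(44613 + 5137)/(p(123) + M(113, -64)) = (44613 + 5137)/((25/9 + (⅑)*123) - 41) = 49750/((25/9 + 41/3) - 41) = 49750/(148/9 - 41) = 49750/(-221/9) = 49750*(-9/221) = -447750/221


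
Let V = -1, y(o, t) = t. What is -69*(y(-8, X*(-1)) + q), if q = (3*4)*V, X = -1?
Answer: 759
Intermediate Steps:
q = -12 (q = (3*4)*(-1) = 12*(-1) = -12)
-69*(y(-8, X*(-1)) + q) = -69*(-1*(-1) - 12) = -69*(1 - 12) = -69*(-11) = 759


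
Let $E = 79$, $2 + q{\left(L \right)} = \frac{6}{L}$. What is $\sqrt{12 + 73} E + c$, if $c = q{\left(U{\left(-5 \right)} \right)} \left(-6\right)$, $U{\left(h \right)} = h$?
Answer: $\frac{96}{5} + 79 \sqrt{85} \approx 747.54$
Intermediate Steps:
$q{\left(L \right)} = -2 + \frac{6}{L}$
$c = \frac{96}{5}$ ($c = \left(-2 + \frac{6}{-5}\right) \left(-6\right) = \left(-2 + 6 \left(- \frac{1}{5}\right)\right) \left(-6\right) = \left(-2 - \frac{6}{5}\right) \left(-6\right) = \left(- \frac{16}{5}\right) \left(-6\right) = \frac{96}{5} \approx 19.2$)
$\sqrt{12 + 73} E + c = \sqrt{12 + 73} \cdot 79 + \frac{96}{5} = \sqrt{85} \cdot 79 + \frac{96}{5} = 79 \sqrt{85} + \frac{96}{5} = \frac{96}{5} + 79 \sqrt{85}$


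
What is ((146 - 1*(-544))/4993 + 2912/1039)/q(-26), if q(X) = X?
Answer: -7628263/67440451 ≈ -0.11311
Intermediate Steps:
((146 - 1*(-544))/4993 + 2912/1039)/q(-26) = ((146 - 1*(-544))/4993 + 2912/1039)/(-26) = ((146 + 544)*(1/4993) + 2912*(1/1039))*(-1/26) = (690*(1/4993) + 2912/1039)*(-1/26) = (690/4993 + 2912/1039)*(-1/26) = (15256526/5187727)*(-1/26) = -7628263/67440451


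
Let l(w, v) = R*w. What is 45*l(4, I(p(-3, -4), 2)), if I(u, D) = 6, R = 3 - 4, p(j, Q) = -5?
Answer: -180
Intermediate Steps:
R = -1
l(w, v) = -w
45*l(4, I(p(-3, -4), 2)) = 45*(-1*4) = 45*(-4) = -180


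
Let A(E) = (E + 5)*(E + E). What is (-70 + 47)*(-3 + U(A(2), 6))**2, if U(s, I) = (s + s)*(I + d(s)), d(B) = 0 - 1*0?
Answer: -2550447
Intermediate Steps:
d(B) = 0 (d(B) = 0 + 0 = 0)
A(E) = 2*E*(5 + E) (A(E) = (5 + E)*(2*E) = 2*E*(5 + E))
U(s, I) = 2*I*s (U(s, I) = (s + s)*(I + 0) = (2*s)*I = 2*I*s)
(-70 + 47)*(-3 + U(A(2), 6))**2 = (-70 + 47)*(-3 + 2*6*(2*2*(5 + 2)))**2 = -23*(-3 + 2*6*(2*2*7))**2 = -23*(-3 + 2*6*28)**2 = -23*(-3 + 336)**2 = -23*333**2 = -23*110889 = -2550447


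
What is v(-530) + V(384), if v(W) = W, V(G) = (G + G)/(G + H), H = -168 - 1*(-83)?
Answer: -157702/299 ≈ -527.43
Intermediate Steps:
H = -85 (H = -168 + 83 = -85)
V(G) = 2*G/(-85 + G) (V(G) = (G + G)/(G - 85) = (2*G)/(-85 + G) = 2*G/(-85 + G))
v(-530) + V(384) = -530 + 2*384/(-85 + 384) = -530 + 2*384/299 = -530 + 2*384*(1/299) = -530 + 768/299 = -157702/299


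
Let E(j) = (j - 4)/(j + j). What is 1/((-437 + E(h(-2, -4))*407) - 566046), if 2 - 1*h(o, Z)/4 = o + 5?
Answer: -1/566076 ≈ -1.7665e-6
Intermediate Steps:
h(o, Z) = -12 - 4*o (h(o, Z) = 8 - 4*(o + 5) = 8 - 4*(5 + o) = 8 + (-20 - 4*o) = -12 - 4*o)
E(j) = (-4 + j)/(2*j) (E(j) = (-4 + j)/((2*j)) = (-4 + j)*(1/(2*j)) = (-4 + j)/(2*j))
1/((-437 + E(h(-2, -4))*407) - 566046) = 1/((-437 + ((-4 + (-12 - 4*(-2)))/(2*(-12 - 4*(-2))))*407) - 566046) = 1/((-437 + ((-4 + (-12 + 8))/(2*(-12 + 8)))*407) - 566046) = 1/((-437 + ((1/2)*(-4 - 4)/(-4))*407) - 566046) = 1/((-437 + ((1/2)*(-1/4)*(-8))*407) - 566046) = 1/((-437 + 1*407) - 566046) = 1/((-437 + 407) - 566046) = 1/(-30 - 566046) = 1/(-566076) = -1/566076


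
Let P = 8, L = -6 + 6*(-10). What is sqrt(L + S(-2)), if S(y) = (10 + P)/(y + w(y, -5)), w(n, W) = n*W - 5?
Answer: 2*I*sqrt(15) ≈ 7.746*I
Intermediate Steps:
L = -66 (L = -6 - 60 = -66)
w(n, W) = -5 + W*n (w(n, W) = W*n - 5 = -5 + W*n)
S(y) = 18/(-5 - 4*y) (S(y) = (10 + 8)/(y + (-5 - 5*y)) = 18/(-5 - 4*y))
sqrt(L + S(-2)) = sqrt(-66 - 18/(5 + 4*(-2))) = sqrt(-66 - 18/(5 - 8)) = sqrt(-66 - 18/(-3)) = sqrt(-66 - 18*(-1/3)) = sqrt(-66 + 6) = sqrt(-60) = 2*I*sqrt(15)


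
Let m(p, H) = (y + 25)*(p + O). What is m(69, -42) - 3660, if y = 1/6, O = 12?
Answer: -3243/2 ≈ -1621.5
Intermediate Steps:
y = ⅙ ≈ 0.16667
m(p, H) = 302 + 151*p/6 (m(p, H) = (⅙ + 25)*(p + 12) = 151*(12 + p)/6 = 302 + 151*p/6)
m(69, -42) - 3660 = (302 + (151/6)*69) - 3660 = (302 + 3473/2) - 3660 = 4077/2 - 3660 = -3243/2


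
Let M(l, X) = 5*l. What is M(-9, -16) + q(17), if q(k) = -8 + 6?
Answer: -47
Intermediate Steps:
q(k) = -2
M(-9, -16) + q(17) = 5*(-9) - 2 = -45 - 2 = -47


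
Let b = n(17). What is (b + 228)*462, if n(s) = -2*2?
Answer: 103488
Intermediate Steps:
n(s) = -4
b = -4
(b + 228)*462 = (-4 + 228)*462 = 224*462 = 103488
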